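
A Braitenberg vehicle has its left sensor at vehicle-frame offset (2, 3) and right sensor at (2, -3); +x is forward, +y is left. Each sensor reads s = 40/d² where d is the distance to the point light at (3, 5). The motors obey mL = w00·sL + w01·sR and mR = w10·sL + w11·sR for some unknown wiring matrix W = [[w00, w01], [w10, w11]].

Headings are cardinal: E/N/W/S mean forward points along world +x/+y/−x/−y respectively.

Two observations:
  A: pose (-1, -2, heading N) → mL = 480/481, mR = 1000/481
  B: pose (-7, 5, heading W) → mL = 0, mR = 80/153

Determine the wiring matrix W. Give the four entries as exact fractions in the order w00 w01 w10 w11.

-1 1 1 1

obs A: pose=(-1,-2,N) → sL=20/37, sR=20/13, mL=480/481, mR=1000/481
obs B: pose=(-7,5,W) → sL=40/153, sR=40/153, mL=0, mR=80/153
sensor matrix S = [[20/37, 20/13], [40/153, 40/153]]; det S = -6400/24531
solve [mL_A; mL_B] = S·[w00; w01] and [mR_A; mR_B] = S·[w10; w11]:
  w00 = -1, w01 = 1, w10 = 1, w11 = 1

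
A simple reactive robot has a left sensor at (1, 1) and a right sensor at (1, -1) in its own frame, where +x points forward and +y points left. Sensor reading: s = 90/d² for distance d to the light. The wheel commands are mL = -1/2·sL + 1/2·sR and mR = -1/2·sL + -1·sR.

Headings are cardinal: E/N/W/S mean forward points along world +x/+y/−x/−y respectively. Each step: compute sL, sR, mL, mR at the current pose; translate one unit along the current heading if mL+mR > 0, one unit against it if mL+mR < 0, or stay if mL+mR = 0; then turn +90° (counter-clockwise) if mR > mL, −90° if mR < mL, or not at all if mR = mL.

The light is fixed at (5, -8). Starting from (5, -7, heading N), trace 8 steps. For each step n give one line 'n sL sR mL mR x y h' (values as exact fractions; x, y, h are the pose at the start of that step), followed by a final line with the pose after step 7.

0 18 18 0 -27 5 -7 N
1 45 45 0 -135/2 5 -8 E
2 90 18 -36 -63 4 -8 S
3 45/2 45/4 -45/8 -45/2 4 -7 W
4 18 18 0 -27 5 -7 N
5 45 45 0 -135/2 5 -8 E
6 90 18 -36 -63 4 -8 S
7 45/2 45/4 -45/8 -45/2 4 -7 W
final 5 -7 N

n=0: pose=(5,-7,N); sL=18, sR=18; mL=0, mR=-27; mL+mR=-27 → advance -1; mR−mL=-27 → turn -1·90°
n=1: pose=(5,-8,E); sL=45, sR=45; mL=0, mR=-135/2; mL+mR=-135/2 → advance -1; mR−mL=-135/2 → turn -1·90°
n=2: pose=(4,-8,S); sL=90, sR=18; mL=-36, mR=-63; mL+mR=-99 → advance -1; mR−mL=-27 → turn -1·90°
n=3: pose=(4,-7,W); sL=45/2, sR=45/4; mL=-45/8, mR=-45/2; mL+mR=-225/8 → advance -1; mR−mL=-135/8 → turn -1·90°
n=4: pose=(5,-7,N); sL=18, sR=18; mL=0, mR=-27; mL+mR=-27 → advance -1; mR−mL=-27 → turn -1·90°
n=5: pose=(5,-8,E); sL=45, sR=45; mL=0, mR=-135/2; mL+mR=-135/2 → advance -1; mR−mL=-135/2 → turn -1·90°
n=6: pose=(4,-8,S); sL=90, sR=18; mL=-36, mR=-63; mL+mR=-99 → advance -1; mR−mL=-27 → turn -1·90°
n=7: pose=(4,-7,W); sL=45/2, sR=45/4; mL=-45/8, mR=-45/2; mL+mR=-225/8 → advance -1; mR−mL=-135/8 → turn -1·90°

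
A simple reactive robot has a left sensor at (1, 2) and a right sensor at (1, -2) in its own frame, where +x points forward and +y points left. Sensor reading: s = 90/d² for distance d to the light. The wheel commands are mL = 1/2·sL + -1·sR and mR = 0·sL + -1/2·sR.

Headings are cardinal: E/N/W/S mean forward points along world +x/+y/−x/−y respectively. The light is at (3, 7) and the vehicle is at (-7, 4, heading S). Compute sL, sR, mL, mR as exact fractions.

left sensor world pos  = (-5, 3); dL² = 80
right sensor world pos = (-9, 3); dR² = 160
sL = 90/80 = 9/8
sR = 90/160 = 9/16
mL = 1/2·sL + -1·sR = 0
mR = 0·sL + -1/2·sR = -9/32

9/8 9/16 0 -9/32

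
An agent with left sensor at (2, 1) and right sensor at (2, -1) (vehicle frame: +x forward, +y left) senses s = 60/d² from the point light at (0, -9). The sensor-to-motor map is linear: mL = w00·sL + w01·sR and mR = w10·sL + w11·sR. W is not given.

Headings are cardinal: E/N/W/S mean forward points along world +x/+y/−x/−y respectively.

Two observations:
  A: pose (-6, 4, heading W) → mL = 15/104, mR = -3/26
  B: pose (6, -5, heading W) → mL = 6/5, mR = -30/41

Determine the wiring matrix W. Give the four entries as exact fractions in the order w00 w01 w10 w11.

1/2 0 0 -1/2

obs A: pose=(-6,4,W) → sL=15/52, sR=3/13, mL=15/104, mR=-3/26
obs B: pose=(6,-5,W) → sL=12/5, sR=60/41, mL=6/5, mR=-30/41
sensor matrix S = [[15/52, 3/13], [12/5, 60/41]]; det S = -27/205
solve [mL_A; mL_B] = S·[w00; w01] and [mR_A; mR_B] = S·[w10; w11]:
  w00 = 1/2, w01 = 0, w10 = 0, w11 = -1/2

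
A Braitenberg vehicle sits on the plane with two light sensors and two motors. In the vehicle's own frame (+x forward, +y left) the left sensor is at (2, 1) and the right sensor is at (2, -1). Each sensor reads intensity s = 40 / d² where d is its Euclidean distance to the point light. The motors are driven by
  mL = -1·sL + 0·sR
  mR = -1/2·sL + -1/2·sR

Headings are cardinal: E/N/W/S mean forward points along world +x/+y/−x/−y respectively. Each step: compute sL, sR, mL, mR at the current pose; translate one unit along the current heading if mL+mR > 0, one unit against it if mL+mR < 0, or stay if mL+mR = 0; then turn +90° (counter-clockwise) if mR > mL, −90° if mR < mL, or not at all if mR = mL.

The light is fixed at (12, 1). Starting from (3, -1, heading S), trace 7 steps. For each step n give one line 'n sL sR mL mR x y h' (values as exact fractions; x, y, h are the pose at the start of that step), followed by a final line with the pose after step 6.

0 1/2 10/29 -1/2 -49/116 3 -1 S
1 40/49 40/53 -40/49 -2040/2597 3 0 E
2 20/61 20/41 -20/61 -1020/2501 2 0 N
3 8/13 40/73 -8/13 -552/949 2 -1 E
4 5/18 2/5 -5/18 -61/180 1 -1 N
5 8/17 40/97 -8/17 -728/1649 1 -2 E
6 4/17 20/61 -4/17 -292/1037 0 -2 N
final 0 -3 E

n=0: pose=(3,-1,S); sL=1/2, sR=10/29; mL=-1/2, mR=-49/116; mL+mR=-107/116 → advance -1; mR−mL=9/116 → turn +1·90°
n=1: pose=(3,0,E); sL=40/49, sR=40/53; mL=-40/49, mR=-2040/2597; mL+mR=-4160/2597 → advance -1; mR−mL=80/2597 → turn +1·90°
n=2: pose=(2,0,N); sL=20/61, sR=20/41; mL=-20/61, mR=-1020/2501; mL+mR=-1840/2501 → advance -1; mR−mL=-200/2501 → turn -1·90°
n=3: pose=(2,-1,E); sL=8/13, sR=40/73; mL=-8/13, mR=-552/949; mL+mR=-1136/949 → advance -1; mR−mL=32/949 → turn +1·90°
n=4: pose=(1,-1,N); sL=5/18, sR=2/5; mL=-5/18, mR=-61/180; mL+mR=-37/60 → advance -1; mR−mL=-11/180 → turn -1·90°
n=5: pose=(1,-2,E); sL=8/17, sR=40/97; mL=-8/17, mR=-728/1649; mL+mR=-1504/1649 → advance -1; mR−mL=48/1649 → turn +1·90°
n=6: pose=(0,-2,N); sL=4/17, sR=20/61; mL=-4/17, mR=-292/1037; mL+mR=-536/1037 → advance -1; mR−mL=-48/1037 → turn -1·90°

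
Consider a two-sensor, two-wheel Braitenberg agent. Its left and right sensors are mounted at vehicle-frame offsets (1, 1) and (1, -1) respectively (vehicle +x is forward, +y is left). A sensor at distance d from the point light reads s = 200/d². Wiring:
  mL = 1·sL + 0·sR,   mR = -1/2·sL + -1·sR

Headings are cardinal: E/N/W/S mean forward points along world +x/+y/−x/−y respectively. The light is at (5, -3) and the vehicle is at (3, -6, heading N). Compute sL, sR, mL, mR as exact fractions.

200/13 40 200/13 -620/13

left sensor world pos  = (2, -5); dL² = 13
right sensor world pos = (4, -5); dR² = 5
sL = 200/13 = 200/13
sR = 200/5 = 40
mL = 1·sL + 0·sR = 200/13
mR = -1/2·sL + -1·sR = -620/13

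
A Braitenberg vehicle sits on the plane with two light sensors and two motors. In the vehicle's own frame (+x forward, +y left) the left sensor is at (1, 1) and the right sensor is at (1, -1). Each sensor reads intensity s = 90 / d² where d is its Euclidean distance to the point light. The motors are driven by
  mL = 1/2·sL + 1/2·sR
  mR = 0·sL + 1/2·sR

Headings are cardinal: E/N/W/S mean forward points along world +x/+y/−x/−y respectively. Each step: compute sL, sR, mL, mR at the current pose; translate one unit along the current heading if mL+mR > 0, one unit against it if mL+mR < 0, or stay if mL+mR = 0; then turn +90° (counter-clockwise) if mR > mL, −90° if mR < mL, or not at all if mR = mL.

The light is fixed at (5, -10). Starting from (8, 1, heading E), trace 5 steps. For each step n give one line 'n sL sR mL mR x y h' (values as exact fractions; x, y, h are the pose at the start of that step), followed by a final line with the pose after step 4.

n=0: pose=(8,1,E); sL=9/16, sR=45/58; mL=621/928, mR=45/116; mL+mR=981/928 → advance +1; mR−mL=-9/32 → turn -1·90°
n=1: pose=(9,1,S); sL=18/25, sR=90/109; mL=2106/2725, mR=45/109; mL+mR=3231/2725 → advance +1; mR−mL=-9/25 → turn -1·90°
n=2: pose=(9,0,W); sL=1, sR=9/13; mL=11/13, mR=9/26; mL+mR=31/26 → advance +1; mR−mL=-1/2 → turn -1·90°
n=3: pose=(8,0,N); sL=18/25, sR=90/137; mL=2358/3425, mR=45/137; mL+mR=3483/3425 → advance +1; mR−mL=-9/25 → turn -1·90°
n=4: pose=(8,1,E); sL=9/16, sR=45/58; mL=621/928, mR=45/116; mL+mR=981/928 → advance +1; mR−mL=-9/32 → turn -1·90°

0 9/16 45/58 621/928 45/116 8 1 E
1 18/25 90/109 2106/2725 45/109 9 1 S
2 1 9/13 11/13 9/26 9 0 W
3 18/25 90/137 2358/3425 45/137 8 0 N
4 9/16 45/58 621/928 45/116 8 1 E
final 9 1 S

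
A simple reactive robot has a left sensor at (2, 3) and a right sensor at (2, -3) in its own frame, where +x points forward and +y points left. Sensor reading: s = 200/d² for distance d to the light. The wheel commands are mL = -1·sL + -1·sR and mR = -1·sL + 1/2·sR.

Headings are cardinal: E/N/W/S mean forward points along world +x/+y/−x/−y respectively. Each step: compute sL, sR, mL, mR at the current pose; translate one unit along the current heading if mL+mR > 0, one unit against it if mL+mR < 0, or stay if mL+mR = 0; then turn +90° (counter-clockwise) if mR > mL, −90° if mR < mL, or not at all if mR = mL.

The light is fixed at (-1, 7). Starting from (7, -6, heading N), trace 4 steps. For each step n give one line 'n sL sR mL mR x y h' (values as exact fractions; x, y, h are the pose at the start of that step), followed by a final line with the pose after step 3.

n=0: pose=(7,-6,N); sL=100/73, sR=100/121; mL=-19400/8833, mR=-8450/8833; mL+mR=-27850/8833 → advance -1; mR−mL=150/121 → turn +1·90°
n=1: pose=(7,-7,W); sL=8/13, sR=200/157; mL=-3856/2041, mR=44/2041; mL+mR=-3812/2041 → advance -1; mR−mL=300/157 → turn +1·90°
n=2: pose=(8,-7,S); sL=1/2, sR=50/73; mL=-173/146, mR=-23/146; mL+mR=-98/73 → advance -1; mR−mL=75/73 → turn +1·90°
n=3: pose=(8,-6,E); sL=200/221, sR=200/377; mL=-9200/6409, mR=-4100/6409; mL+mR=-13300/6409 → advance -1; mR−mL=300/377 → turn +1·90°

0 100/73 100/121 -19400/8833 -8450/8833 7 -6 N
1 8/13 200/157 -3856/2041 44/2041 7 -7 W
2 1/2 50/73 -173/146 -23/146 8 -7 S
3 200/221 200/377 -9200/6409 -4100/6409 8 -6 E
final 7 -6 N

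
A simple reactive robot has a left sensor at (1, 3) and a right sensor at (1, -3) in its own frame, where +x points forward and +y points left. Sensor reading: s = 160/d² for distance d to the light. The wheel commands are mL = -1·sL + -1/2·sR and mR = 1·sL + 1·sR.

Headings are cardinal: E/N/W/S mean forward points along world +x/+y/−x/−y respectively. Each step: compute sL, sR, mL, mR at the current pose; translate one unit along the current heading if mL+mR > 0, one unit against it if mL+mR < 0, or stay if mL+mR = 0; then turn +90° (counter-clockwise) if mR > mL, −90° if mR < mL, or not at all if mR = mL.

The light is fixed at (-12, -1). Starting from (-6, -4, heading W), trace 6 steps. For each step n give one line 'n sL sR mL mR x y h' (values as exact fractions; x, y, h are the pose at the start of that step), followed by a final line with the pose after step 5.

0 160/61 32/5 -1776/305 2752/305 -6 -4 W
1 2 8 -6 10 -7 -4 S
2 160/37 32/17 -3312/629 3904/629 -7 -5 E
3 80/9 16/9 -88/9 32/3 -6 -5 N
4 160/61 32/5 -1776/305 2752/305 -6 -4 W
5 2 8 -6 10 -7 -4 S
final -7 -5 E

n=0: pose=(-6,-4,W); sL=160/61, sR=32/5; mL=-1776/305, mR=2752/305; mL+mR=16/5 → advance +1; mR−mL=4528/305 → turn +1·90°
n=1: pose=(-7,-4,S); sL=2, sR=8; mL=-6, mR=10; mL+mR=4 → advance +1; mR−mL=16 → turn +1·90°
n=2: pose=(-7,-5,E); sL=160/37, sR=32/17; mL=-3312/629, mR=3904/629; mL+mR=16/17 → advance +1; mR−mL=7216/629 → turn +1·90°
n=3: pose=(-6,-5,N); sL=80/9, sR=16/9; mL=-88/9, mR=32/3; mL+mR=8/9 → advance +1; mR−mL=184/9 → turn +1·90°
n=4: pose=(-6,-4,W); sL=160/61, sR=32/5; mL=-1776/305, mR=2752/305; mL+mR=16/5 → advance +1; mR−mL=4528/305 → turn +1·90°
n=5: pose=(-7,-4,S); sL=2, sR=8; mL=-6, mR=10; mL+mR=4 → advance +1; mR−mL=16 → turn +1·90°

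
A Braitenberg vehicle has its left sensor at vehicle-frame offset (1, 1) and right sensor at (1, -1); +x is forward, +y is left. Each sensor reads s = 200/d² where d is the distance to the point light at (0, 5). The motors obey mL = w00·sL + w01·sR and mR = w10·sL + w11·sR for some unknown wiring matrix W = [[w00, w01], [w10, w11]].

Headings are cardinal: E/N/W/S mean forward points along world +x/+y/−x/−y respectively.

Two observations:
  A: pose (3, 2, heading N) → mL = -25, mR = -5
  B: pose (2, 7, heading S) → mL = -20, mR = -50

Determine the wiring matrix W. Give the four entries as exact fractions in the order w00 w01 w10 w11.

-1 0 0 -1/2

obs A: pose=(3,2,N) → sL=25, sR=10, mL=-25, mR=-5
obs B: pose=(2,7,S) → sL=20, sR=100, mL=-20, mR=-50
sensor matrix S = [[25, 10], [20, 100]]; det S = 2300
solve [mL_A; mL_B] = S·[w00; w01] and [mR_A; mR_B] = S·[w10; w11]:
  w00 = -1, w01 = 0, w10 = 0, w11 = -1/2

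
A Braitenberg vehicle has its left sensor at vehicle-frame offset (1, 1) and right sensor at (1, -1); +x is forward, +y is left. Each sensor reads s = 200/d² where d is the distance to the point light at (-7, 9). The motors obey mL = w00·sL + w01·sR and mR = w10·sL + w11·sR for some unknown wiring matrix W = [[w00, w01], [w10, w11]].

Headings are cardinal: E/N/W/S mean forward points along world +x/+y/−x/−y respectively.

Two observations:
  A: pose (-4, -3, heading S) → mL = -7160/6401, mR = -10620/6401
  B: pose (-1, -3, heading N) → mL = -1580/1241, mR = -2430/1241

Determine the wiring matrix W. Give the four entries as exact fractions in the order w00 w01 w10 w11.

-1/2 -1/2 -1 -1/2

obs A: pose=(-4,-3,S) → sL=40/37, sR=200/173, mL=-7160/6401, mR=-10620/6401
obs B: pose=(-1,-3,N) → sL=100/73, sR=20/17, mL=-1580/1241, mR=-2430/1241
sensor matrix S = [[40/37, 200/173], [100/73, 20/17]]; det S = -2476800/7943641
solve [mL_A; mL_B] = S·[w00; w01] and [mR_A; mR_B] = S·[w10; w11]:
  w00 = -1/2, w01 = -1/2, w10 = -1, w11 = -1/2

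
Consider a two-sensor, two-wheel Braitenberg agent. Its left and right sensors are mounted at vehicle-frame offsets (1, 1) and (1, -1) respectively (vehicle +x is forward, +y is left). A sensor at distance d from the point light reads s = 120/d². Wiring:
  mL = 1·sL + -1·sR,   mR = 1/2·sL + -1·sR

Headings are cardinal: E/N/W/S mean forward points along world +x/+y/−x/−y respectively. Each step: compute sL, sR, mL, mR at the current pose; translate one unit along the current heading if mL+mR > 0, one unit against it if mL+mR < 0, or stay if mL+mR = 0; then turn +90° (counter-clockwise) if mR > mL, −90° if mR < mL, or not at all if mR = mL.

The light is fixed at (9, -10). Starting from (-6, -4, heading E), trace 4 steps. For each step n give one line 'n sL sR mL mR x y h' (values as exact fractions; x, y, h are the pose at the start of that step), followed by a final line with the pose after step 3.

n=0: pose=(-6,-4,E); sL=24/49, sR=120/221; mL=-576/10829, mR=-3228/10829; mL+mR=-3804/10829 → advance -1; mR−mL=-12/49 → turn -1·90°
n=1: pose=(-7,-4,S); sL=12/25, sR=60/157; mL=384/3925, mR=-558/3925; mL+mR=-174/3925 → advance -1; mR−mL=-6/25 → turn -1·90°
n=2: pose=(-7,-3,W); sL=24/65, sR=120/353; mL=672/22945, mR=-3564/22945; mL+mR=-2892/22945 → advance -1; mR−mL=-12/65 → turn -1·90°
n=3: pose=(-6,-3,N); sL=3/8, sR=6/13; mL=-9/104, mR=-57/208; mL+mR=-75/208 → advance -1; mR−mL=-3/16 → turn -1·90°

0 24/49 120/221 -576/10829 -3228/10829 -6 -4 E
1 12/25 60/157 384/3925 -558/3925 -7 -4 S
2 24/65 120/353 672/22945 -3564/22945 -7 -3 W
3 3/8 6/13 -9/104 -57/208 -6 -3 N
final -6 -4 E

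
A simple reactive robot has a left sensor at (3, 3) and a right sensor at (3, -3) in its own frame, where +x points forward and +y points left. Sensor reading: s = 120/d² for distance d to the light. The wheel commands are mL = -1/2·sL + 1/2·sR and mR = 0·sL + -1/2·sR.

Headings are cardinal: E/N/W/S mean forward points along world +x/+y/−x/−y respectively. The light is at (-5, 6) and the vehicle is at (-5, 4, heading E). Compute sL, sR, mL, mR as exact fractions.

12 60/17 -72/17 -30/17

left sensor world pos  = (-2, 7); dL² = 10
right sensor world pos = (-2, 1); dR² = 34
sL = 120/10 = 12
sR = 120/34 = 60/17
mL = -1/2·sL + 1/2·sR = -72/17
mR = 0·sL + -1/2·sR = -30/17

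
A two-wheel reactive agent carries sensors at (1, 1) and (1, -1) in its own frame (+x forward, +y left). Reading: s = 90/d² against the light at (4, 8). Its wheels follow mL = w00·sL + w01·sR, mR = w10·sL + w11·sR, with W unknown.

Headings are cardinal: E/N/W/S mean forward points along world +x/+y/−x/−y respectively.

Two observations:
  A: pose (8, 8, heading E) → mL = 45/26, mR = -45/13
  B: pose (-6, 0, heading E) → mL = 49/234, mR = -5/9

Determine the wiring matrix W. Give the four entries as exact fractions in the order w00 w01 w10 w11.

obs A: pose=(8,8,E) → sL=45/13, sR=45/13, mL=45/26, mR=-45/13
obs B: pose=(-6,0,E) → sL=9/13, sR=5/9, mL=49/234, mR=-5/9
sensor matrix S = [[45/13, 45/13], [9/13, 5/9]]; det S = -80/169
solve [mL_A; mL_B] = S·[w00; w01] and [mR_A; mR_B] = S·[w10; w11]:
  w00 = -1/2, w01 = 1, w10 = 0, w11 = -1

-1/2 1 0 -1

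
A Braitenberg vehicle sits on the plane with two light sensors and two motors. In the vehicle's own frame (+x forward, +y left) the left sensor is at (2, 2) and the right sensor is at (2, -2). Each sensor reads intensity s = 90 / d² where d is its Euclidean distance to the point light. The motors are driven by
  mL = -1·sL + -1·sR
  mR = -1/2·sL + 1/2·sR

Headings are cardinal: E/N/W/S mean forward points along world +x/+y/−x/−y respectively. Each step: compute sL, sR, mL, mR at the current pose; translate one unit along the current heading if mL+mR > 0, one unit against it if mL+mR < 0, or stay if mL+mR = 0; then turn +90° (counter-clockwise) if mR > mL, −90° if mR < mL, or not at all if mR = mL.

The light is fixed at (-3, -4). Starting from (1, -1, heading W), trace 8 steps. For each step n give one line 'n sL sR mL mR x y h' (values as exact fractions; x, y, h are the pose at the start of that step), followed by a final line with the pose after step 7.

0 18 90/29 -612/29 -216/29 1 -1 W
1 9/5 9 -54/5 18/5 2 -1 S
2 18/17 90/53 -2484/901 288/901 2 0 E
3 9/4 5/4 -7/2 -1/2 1 0 N
4 18 90/29 -612/29 -216/29 1 -1 W
5 9/5 9 -54/5 18/5 2 -1 S
6 18/17 90/53 -2484/901 288/901 2 0 E
7 9/4 5/4 -7/2 -1/2 1 0 N
final 1 -1 W

n=0: pose=(1,-1,W); sL=18, sR=90/29; mL=-612/29, mR=-216/29; mL+mR=-828/29 → advance -1; mR−mL=396/29 → turn +1·90°
n=1: pose=(2,-1,S); sL=9/5, sR=9; mL=-54/5, mR=18/5; mL+mR=-36/5 → advance -1; mR−mL=72/5 → turn +1·90°
n=2: pose=(2,0,E); sL=18/17, sR=90/53; mL=-2484/901, mR=288/901; mL+mR=-2196/901 → advance -1; mR−mL=2772/901 → turn +1·90°
n=3: pose=(1,0,N); sL=9/4, sR=5/4; mL=-7/2, mR=-1/2; mL+mR=-4 → advance -1; mR−mL=3 → turn +1·90°
n=4: pose=(1,-1,W); sL=18, sR=90/29; mL=-612/29, mR=-216/29; mL+mR=-828/29 → advance -1; mR−mL=396/29 → turn +1·90°
n=5: pose=(2,-1,S); sL=9/5, sR=9; mL=-54/5, mR=18/5; mL+mR=-36/5 → advance -1; mR−mL=72/5 → turn +1·90°
n=6: pose=(2,0,E); sL=18/17, sR=90/53; mL=-2484/901, mR=288/901; mL+mR=-2196/901 → advance -1; mR−mL=2772/901 → turn +1·90°
n=7: pose=(1,0,N); sL=9/4, sR=5/4; mL=-7/2, mR=-1/2; mL+mR=-4 → advance -1; mR−mL=3 → turn +1·90°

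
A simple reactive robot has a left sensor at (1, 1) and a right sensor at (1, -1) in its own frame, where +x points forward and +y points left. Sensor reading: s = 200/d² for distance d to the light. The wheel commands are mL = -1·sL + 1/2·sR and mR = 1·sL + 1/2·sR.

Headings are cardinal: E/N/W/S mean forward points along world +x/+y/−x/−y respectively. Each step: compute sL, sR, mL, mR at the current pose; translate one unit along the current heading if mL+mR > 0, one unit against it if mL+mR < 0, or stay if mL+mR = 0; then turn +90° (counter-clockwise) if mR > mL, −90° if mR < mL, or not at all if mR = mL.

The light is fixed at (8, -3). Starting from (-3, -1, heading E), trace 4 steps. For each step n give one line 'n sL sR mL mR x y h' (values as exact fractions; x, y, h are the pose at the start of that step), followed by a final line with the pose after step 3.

n=0: pose=(-3,-1,E); sL=200/109, sR=200/101; mL=-9300/11009, mR=31100/11009; mL+mR=200/101 → advance +1; mR−mL=400/109 → turn +1·90°
n=1: pose=(-2,-1,N); sL=20/13, sR=20/9; mL=-50/117, mR=310/117; mL+mR=20/9 → advance +1; mR−mL=40/13 → turn +1·90°
n=2: pose=(-2,0,W); sL=8/5, sR=200/137; mL=-596/685, mR=1596/685; mL+mR=200/137 → advance +1; mR−mL=16/5 → turn +1·90°
n=3: pose=(-3,0,S); sL=25/13, sR=50/37; mL=-600/481, mR=1250/481; mL+mR=50/37 → advance +1; mR−mL=50/13 → turn +1·90°

0 200/109 200/101 -9300/11009 31100/11009 -3 -1 E
1 20/13 20/9 -50/117 310/117 -2 -1 N
2 8/5 200/137 -596/685 1596/685 -2 0 W
3 25/13 50/37 -600/481 1250/481 -3 0 S
final -3 -1 E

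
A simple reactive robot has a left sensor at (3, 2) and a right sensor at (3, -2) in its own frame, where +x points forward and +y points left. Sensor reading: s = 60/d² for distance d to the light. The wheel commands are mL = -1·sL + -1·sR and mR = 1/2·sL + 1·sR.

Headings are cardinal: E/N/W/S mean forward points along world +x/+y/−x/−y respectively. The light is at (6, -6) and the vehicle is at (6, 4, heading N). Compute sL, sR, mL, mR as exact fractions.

left sensor world pos  = (4, 7); dL² = 173
right sensor world pos = (8, 7); dR² = 173
sL = 60/173 = 60/173
sR = 60/173 = 60/173
mL = -1·sL + -1·sR = -120/173
mR = 1/2·sL + 1·sR = 90/173

60/173 60/173 -120/173 90/173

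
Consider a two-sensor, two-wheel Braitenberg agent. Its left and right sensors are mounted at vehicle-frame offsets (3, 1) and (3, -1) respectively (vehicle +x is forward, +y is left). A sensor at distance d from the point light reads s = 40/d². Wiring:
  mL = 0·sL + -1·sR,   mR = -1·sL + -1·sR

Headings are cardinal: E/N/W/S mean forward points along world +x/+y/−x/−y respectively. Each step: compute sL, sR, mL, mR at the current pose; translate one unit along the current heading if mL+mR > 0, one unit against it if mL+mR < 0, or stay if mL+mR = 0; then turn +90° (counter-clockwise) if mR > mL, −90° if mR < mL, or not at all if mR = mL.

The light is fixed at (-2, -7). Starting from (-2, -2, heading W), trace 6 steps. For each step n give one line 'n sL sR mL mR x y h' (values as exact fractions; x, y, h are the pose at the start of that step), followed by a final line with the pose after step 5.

n=0: pose=(-2,-2,W); sL=8/5, sR=8/9; mL=-8/9, mR=-112/45; mL+mR=-152/45 → advance -1; mR−mL=-8/5 → turn -1·90°
n=1: pose=(-1,-2,N); sL=5/8, sR=10/17; mL=-10/17, mR=-165/136; mL+mR=-245/136 → advance -1; mR−mL=-5/8 → turn -1·90°
n=2: pose=(-1,-3,E); sL=40/41, sR=8/5; mL=-8/5, mR=-528/205; mL+mR=-856/205 → advance -1; mR−mL=-40/41 → turn -1·90°
n=3: pose=(-2,-3,S); sL=20, sR=20; mL=-20, mR=-40; mL+mR=-60 → advance -1; mR−mL=-20 → turn -1·90°
n=4: pose=(-2,-2,W); sL=8/5, sR=8/9; mL=-8/9, mR=-112/45; mL+mR=-152/45 → advance -1; mR−mL=-8/5 → turn -1·90°
n=5: pose=(-1,-2,N); sL=5/8, sR=10/17; mL=-10/17, mR=-165/136; mL+mR=-245/136 → advance -1; mR−mL=-5/8 → turn -1·90°

0 8/5 8/9 -8/9 -112/45 -2 -2 W
1 5/8 10/17 -10/17 -165/136 -1 -2 N
2 40/41 8/5 -8/5 -528/205 -1 -3 E
3 20 20 -20 -40 -2 -3 S
4 8/5 8/9 -8/9 -112/45 -2 -2 W
5 5/8 10/17 -10/17 -165/136 -1 -2 N
final -1 -3 E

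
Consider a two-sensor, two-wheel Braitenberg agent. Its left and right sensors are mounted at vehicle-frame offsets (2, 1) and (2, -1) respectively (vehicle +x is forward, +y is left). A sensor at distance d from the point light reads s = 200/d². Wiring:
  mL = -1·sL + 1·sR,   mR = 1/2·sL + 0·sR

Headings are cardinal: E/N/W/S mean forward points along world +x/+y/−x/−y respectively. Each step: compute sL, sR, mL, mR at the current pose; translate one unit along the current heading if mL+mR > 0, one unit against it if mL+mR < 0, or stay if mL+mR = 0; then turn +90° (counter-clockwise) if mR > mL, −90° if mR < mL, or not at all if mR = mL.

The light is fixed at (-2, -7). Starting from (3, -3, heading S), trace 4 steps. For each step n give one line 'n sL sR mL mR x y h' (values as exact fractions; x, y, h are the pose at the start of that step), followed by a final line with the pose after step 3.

n=0: pose=(3,-3,S); sL=5, sR=10; mL=5, mR=5/2; mL+mR=15/2 → advance +1; mR−mL=-5/2 → turn -1·90°
n=1: pose=(3,-4,W); sL=200/13, sR=8; mL=-96/13, mR=100/13; mL+mR=4/13 → advance +1; mR−mL=196/13 → turn +1·90°
n=2: pose=(2,-4,S); sL=100/13, sR=20; mL=160/13, mR=50/13; mL+mR=210/13 → advance +1; mR−mL=-110/13 → turn -1·90°
n=3: pose=(2,-5,W); sL=40, sR=200/13; mL=-320/13, mR=20; mL+mR=-60/13 → advance -1; mR−mL=580/13 → turn +1·90°

0 5 10 5 5/2 3 -3 S
1 200/13 8 -96/13 100/13 3 -4 W
2 100/13 20 160/13 50/13 2 -4 S
3 40 200/13 -320/13 20 2 -5 W
final 3 -5 S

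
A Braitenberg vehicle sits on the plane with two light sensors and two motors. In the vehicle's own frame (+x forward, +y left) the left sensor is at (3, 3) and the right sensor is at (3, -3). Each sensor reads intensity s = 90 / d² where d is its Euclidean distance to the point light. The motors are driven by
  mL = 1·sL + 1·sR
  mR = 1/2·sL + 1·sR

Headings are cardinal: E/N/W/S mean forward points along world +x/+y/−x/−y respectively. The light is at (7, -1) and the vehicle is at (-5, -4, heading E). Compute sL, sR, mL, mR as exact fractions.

10/9 10/13 220/117 155/117

left sensor world pos  = (-2, -1); dL² = 81
right sensor world pos = (-2, -7); dR² = 117
sL = 90/81 = 10/9
sR = 90/117 = 10/13
mL = 1·sL + 1·sR = 220/117
mR = 1/2·sL + 1·sR = 155/117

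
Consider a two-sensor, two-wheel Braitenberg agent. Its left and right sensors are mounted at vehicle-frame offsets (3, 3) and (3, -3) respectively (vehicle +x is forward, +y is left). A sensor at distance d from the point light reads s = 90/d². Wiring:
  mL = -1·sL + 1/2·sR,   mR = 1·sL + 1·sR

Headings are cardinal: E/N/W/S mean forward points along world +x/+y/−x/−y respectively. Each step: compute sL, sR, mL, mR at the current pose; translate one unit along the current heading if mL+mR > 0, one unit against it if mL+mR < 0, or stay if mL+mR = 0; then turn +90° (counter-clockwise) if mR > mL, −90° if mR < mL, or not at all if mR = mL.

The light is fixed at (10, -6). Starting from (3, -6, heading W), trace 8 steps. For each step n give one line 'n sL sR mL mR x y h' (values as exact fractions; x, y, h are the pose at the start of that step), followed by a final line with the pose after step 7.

0 90/109 90/109 -45/109 180/109 3 -6 W
1 45/17 9/13 -1017/442 738/221 2 -6 S
2 90/29 90/41 -2385/1189 6300/1189 2 -7 E
3 45/52 9/2 18/13 279/52 3 -7 N
4 90/109 90/109 -45/109 180/109 3 -6 W
5 45/17 9/13 -1017/442 738/221 2 -6 S
6 90/29 90/41 -2385/1189 6300/1189 2 -7 E
7 45/52 9/2 18/13 279/52 3 -7 N
final 3 -6 W

n=0: pose=(3,-6,W); sL=90/109, sR=90/109; mL=-45/109, mR=180/109; mL+mR=135/109 → advance +1; mR−mL=225/109 → turn +1·90°
n=1: pose=(2,-6,S); sL=45/17, sR=9/13; mL=-1017/442, mR=738/221; mL+mR=27/26 → advance +1; mR−mL=2493/442 → turn +1·90°
n=2: pose=(2,-7,E); sL=90/29, sR=90/41; mL=-2385/1189, mR=6300/1189; mL+mR=135/41 → advance +1; mR−mL=8685/1189 → turn +1·90°
n=3: pose=(3,-7,N); sL=45/52, sR=9/2; mL=18/13, mR=279/52; mL+mR=27/4 → advance +1; mR−mL=207/52 → turn +1·90°
n=4: pose=(3,-6,W); sL=90/109, sR=90/109; mL=-45/109, mR=180/109; mL+mR=135/109 → advance +1; mR−mL=225/109 → turn +1·90°
n=5: pose=(2,-6,S); sL=45/17, sR=9/13; mL=-1017/442, mR=738/221; mL+mR=27/26 → advance +1; mR−mL=2493/442 → turn +1·90°
n=6: pose=(2,-7,E); sL=90/29, sR=90/41; mL=-2385/1189, mR=6300/1189; mL+mR=135/41 → advance +1; mR−mL=8685/1189 → turn +1·90°
n=7: pose=(3,-7,N); sL=45/52, sR=9/2; mL=18/13, mR=279/52; mL+mR=27/4 → advance +1; mR−mL=207/52 → turn +1·90°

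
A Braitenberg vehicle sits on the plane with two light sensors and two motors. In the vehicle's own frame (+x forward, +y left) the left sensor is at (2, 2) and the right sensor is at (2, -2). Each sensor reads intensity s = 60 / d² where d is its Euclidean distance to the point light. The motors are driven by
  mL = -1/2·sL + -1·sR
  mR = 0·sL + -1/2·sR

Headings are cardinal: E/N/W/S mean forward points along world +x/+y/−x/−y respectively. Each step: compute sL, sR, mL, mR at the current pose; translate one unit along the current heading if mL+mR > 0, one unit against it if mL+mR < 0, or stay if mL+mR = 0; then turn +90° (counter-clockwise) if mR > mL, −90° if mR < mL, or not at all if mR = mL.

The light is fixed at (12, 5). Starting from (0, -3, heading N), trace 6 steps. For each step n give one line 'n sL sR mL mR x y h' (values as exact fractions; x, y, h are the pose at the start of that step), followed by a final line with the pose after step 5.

n=0: pose=(0,-3,N); sL=15/58, sR=15/34; mL=-1125/1972, mR=-15/68; mL+mR=-390/493 → advance -1; mR−mL=345/986 → turn +1·90°
n=1: pose=(0,-4,W); sL=60/317, sR=12/49; mL=-5274/15533, mR=-6/49; mL+mR=-7176/15533 → advance -1; mR−mL=3372/15533 → turn +1·90°
n=2: pose=(1,-4,S); sL=30/101, sR=6/29; mL=-1041/2929, mR=-3/29; mL+mR=-1344/2929 → advance -1; mR−mL=738/2929 → turn +1·90°
n=3: pose=(1,-3,E); sL=20/39, sR=60/181; mL=-4150/7059, mR=-30/181; mL+mR=-5320/7059 → advance -1; mR−mL=2980/7059 → turn +1·90°
n=4: pose=(0,-3,N); sL=15/58, sR=15/34; mL=-1125/1972, mR=-15/68; mL+mR=-390/493 → advance -1; mR−mL=345/986 → turn +1·90°
n=5: pose=(0,-4,W); sL=60/317, sR=12/49; mL=-5274/15533, mR=-6/49; mL+mR=-7176/15533 → advance -1; mR−mL=3372/15533 → turn +1·90°

0 15/58 15/34 -1125/1972 -15/68 0 -3 N
1 60/317 12/49 -5274/15533 -6/49 0 -4 W
2 30/101 6/29 -1041/2929 -3/29 1 -4 S
3 20/39 60/181 -4150/7059 -30/181 1 -3 E
4 15/58 15/34 -1125/1972 -15/68 0 -3 N
5 60/317 12/49 -5274/15533 -6/49 0 -4 W
final 1 -4 S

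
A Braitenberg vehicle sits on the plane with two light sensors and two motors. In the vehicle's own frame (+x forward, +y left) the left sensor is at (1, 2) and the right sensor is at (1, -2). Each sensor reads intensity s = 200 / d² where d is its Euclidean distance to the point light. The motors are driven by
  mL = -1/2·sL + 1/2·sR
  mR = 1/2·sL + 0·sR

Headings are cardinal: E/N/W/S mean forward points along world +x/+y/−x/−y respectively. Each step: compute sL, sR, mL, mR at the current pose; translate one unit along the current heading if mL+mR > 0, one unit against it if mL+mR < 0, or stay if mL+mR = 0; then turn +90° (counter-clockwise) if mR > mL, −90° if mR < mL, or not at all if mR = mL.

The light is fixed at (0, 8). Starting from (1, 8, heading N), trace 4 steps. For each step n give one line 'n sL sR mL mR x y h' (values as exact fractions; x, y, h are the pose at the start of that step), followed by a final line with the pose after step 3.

n=0: pose=(1,8,N); sL=100, sR=20; mL=-40, mR=50; mL+mR=10 → advance +1; mR−mL=90 → turn +1·90°
n=1: pose=(1,9,W); sL=200, sR=200/9; mL=-800/9, mR=100; mL+mR=100/9 → advance +1; mR−mL=1700/9 → turn +1·90°
n=2: pose=(0,9,S); sL=50, sR=50; mL=0, mR=25; mL+mR=25 → advance +1; mR−mL=25 → turn +1·90°
n=3: pose=(0,8,E); sL=40, sR=40; mL=0, mR=20; mL+mR=20 → advance +1; mR−mL=20 → turn +1·90°

0 100 20 -40 50 1 8 N
1 200 200/9 -800/9 100 1 9 W
2 50 50 0 25 0 9 S
3 40 40 0 20 0 8 E
final 1 8 N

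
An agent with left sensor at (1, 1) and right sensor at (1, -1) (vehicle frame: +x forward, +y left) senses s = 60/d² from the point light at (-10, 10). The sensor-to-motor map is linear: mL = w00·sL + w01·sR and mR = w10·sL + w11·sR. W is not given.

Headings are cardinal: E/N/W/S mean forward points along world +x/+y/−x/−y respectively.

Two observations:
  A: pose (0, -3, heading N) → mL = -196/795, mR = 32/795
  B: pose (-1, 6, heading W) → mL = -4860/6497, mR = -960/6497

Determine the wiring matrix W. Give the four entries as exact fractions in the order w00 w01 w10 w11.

-1/2 -1/2 1 -1

obs A: pose=(0,-3,N) → sL=4/15, sR=12/53, mL=-196/795, mR=32/795
obs B: pose=(-1,6,W) → sL=60/89, sR=60/73, mL=-4860/6497, mR=-960/6497
sensor matrix S = [[4/15, 12/53], [60/89, 60/73]]; det S = 22912/344341
solve [mL_A; mL_B] = S·[w00; w01] and [mR_A; mR_B] = S·[w10; w11]:
  w00 = -1/2, w01 = -1/2, w10 = 1, w11 = -1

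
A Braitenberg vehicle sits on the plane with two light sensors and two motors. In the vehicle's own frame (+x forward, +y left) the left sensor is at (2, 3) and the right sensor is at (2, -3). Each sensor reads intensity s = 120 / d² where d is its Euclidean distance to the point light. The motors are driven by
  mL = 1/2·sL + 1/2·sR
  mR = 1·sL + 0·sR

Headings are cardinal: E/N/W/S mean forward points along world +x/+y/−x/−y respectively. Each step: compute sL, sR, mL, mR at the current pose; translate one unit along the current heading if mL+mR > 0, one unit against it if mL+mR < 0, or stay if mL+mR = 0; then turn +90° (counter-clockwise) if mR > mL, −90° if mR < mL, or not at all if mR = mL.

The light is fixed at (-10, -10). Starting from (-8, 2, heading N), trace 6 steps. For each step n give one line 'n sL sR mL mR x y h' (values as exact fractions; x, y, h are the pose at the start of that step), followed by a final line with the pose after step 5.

0 120/197 120/221 25080/43537 120/197 -8 2 N
1 6/5 15/32 267/320 6/5 -8 3 W
2 120/137 24/25 3144/3425 120/137 -9 3 S
3 60/41 60/113 4620/4633 60/41 -9 2 W
4 120/109 120/109 120/109 120/109 -10 2 S
5 4/3 4/3 4/3 4/3 -10 1 S
final -10 0 S

n=0: pose=(-8,2,N); sL=120/197, sR=120/221; mL=25080/43537, mR=120/197; mL+mR=51600/43537 → advance +1; mR−mL=1440/43537 → turn +1·90°
n=1: pose=(-8,3,W); sL=6/5, sR=15/32; mL=267/320, mR=6/5; mL+mR=651/320 → advance +1; mR−mL=117/320 → turn +1·90°
n=2: pose=(-9,3,S); sL=120/137, sR=24/25; mL=3144/3425, mR=120/137; mL+mR=6144/3425 → advance +1; mR−mL=-144/3425 → turn -1·90°
n=3: pose=(-9,2,W); sL=60/41, sR=60/113; mL=4620/4633, mR=60/41; mL+mR=11400/4633 → advance +1; mR−mL=2160/4633 → turn +1·90°
n=4: pose=(-10,2,S); sL=120/109, sR=120/109; mL=120/109, mR=120/109; mL+mR=240/109 → advance +1; mR−mL=0 → turn +0·90°
n=5: pose=(-10,1,S); sL=4/3, sR=4/3; mL=4/3, mR=4/3; mL+mR=8/3 → advance +1; mR−mL=0 → turn +0·90°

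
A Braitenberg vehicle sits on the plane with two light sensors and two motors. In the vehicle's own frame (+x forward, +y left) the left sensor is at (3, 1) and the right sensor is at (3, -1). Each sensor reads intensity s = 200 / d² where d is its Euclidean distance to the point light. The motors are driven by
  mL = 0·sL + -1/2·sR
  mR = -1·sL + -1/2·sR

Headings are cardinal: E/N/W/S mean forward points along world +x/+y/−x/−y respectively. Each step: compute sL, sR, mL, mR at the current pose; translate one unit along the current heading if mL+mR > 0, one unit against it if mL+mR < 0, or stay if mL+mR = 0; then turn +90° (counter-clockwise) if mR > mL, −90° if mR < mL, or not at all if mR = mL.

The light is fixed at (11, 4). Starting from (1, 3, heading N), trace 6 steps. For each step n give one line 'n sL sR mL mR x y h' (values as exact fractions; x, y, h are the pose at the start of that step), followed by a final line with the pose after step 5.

0 8/5 40/17 -20/17 -236/85 1 3 N
1 4 100/29 -50/29 -166/29 1 2 E
2 8/5 200/169 -100/169 -1852/845 0 2 S
3 1 50/49 -25/49 -74/49 0 3 W
4 8/5 40/17 -20/17 -236/85 1 3 N
5 4 100/29 -50/29 -166/29 1 2 E
final 0 2 S

n=0: pose=(1,3,N); sL=8/5, sR=40/17; mL=-20/17, mR=-236/85; mL+mR=-336/85 → advance -1; mR−mL=-8/5 → turn -1·90°
n=1: pose=(1,2,E); sL=4, sR=100/29; mL=-50/29, mR=-166/29; mL+mR=-216/29 → advance -1; mR−mL=-4 → turn -1·90°
n=2: pose=(0,2,S); sL=8/5, sR=200/169; mL=-100/169, mR=-1852/845; mL+mR=-2352/845 → advance -1; mR−mL=-8/5 → turn -1·90°
n=3: pose=(0,3,W); sL=1, sR=50/49; mL=-25/49, mR=-74/49; mL+mR=-99/49 → advance -1; mR−mL=-1 → turn -1·90°
n=4: pose=(1,3,N); sL=8/5, sR=40/17; mL=-20/17, mR=-236/85; mL+mR=-336/85 → advance -1; mR−mL=-8/5 → turn -1·90°
n=5: pose=(1,2,E); sL=4, sR=100/29; mL=-50/29, mR=-166/29; mL+mR=-216/29 → advance -1; mR−mL=-4 → turn -1·90°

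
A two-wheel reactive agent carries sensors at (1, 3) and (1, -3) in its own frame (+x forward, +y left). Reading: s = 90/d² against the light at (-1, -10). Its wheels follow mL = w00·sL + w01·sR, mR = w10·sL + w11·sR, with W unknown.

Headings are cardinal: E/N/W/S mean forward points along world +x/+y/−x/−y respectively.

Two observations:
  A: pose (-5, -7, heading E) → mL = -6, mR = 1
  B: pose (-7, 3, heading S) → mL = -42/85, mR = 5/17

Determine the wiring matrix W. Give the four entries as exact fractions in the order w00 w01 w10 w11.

-1/2 -1/2 1/2 0

obs A: pose=(-5,-7,E) → sL=2, sR=10, mL=-6, mR=1
obs B: pose=(-7,3,S) → sL=10/17, sR=2/5, mL=-42/85, mR=5/17
sensor matrix S = [[2, 10], [10/17, 2/5]]; det S = -432/85
solve [mL_A; mL_B] = S·[w00; w01] and [mR_A; mR_B] = S·[w10; w11]:
  w00 = -1/2, w01 = -1/2, w10 = 1/2, w11 = 0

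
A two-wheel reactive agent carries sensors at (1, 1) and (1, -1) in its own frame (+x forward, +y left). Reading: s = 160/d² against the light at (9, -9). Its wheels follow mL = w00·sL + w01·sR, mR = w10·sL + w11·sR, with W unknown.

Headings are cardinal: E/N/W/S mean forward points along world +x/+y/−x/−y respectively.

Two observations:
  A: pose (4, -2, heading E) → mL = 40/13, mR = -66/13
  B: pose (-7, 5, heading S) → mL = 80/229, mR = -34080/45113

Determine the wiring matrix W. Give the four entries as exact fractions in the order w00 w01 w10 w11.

obs A: pose=(4,-2,E) → sL=2, sR=40/13, mL=40/13, mR=-66/13
obs B: pose=(-7,5,S) → sL=80/197, sR=80/229, mL=80/229, mR=-34080/45113
sensor matrix S = [[2, 40/13], [80/197, 80/229]]; det S = -323040/586469
solve [mL_A; mL_B] = S·[w00; w01] and [mR_A; mR_B] = S·[w10; w11]:
  w00 = 0, w01 = 1, w10 = -1, w11 = -1

0 1 -1 -1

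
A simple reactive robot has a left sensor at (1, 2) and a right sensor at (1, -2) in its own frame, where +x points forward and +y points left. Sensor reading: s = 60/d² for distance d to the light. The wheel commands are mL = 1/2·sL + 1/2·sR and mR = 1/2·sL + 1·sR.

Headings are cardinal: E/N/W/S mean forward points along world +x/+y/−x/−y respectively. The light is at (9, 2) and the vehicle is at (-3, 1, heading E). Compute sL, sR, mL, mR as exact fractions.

30/61 6/13 378/793 561/793

left sensor world pos  = (-2, 3); dL² = 122
right sensor world pos = (-2, -1); dR² = 130
sL = 60/122 = 30/61
sR = 60/130 = 6/13
mL = 1/2·sL + 1/2·sR = 378/793
mR = 1/2·sL + 1·sR = 561/793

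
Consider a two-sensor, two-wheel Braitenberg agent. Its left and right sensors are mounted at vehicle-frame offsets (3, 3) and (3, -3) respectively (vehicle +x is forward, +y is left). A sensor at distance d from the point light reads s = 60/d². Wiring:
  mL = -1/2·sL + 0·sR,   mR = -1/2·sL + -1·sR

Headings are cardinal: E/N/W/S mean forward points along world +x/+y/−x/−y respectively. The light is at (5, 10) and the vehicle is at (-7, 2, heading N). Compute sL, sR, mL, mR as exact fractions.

left sensor world pos  = (-10, 5); dL² = 250
right sensor world pos = (-4, 5); dR² = 106
sL = 60/250 = 6/25
sR = 60/106 = 30/53
mL = -1/2·sL + 0·sR = -3/25
mR = -1/2·sL + -1·sR = -909/1325

6/25 30/53 -3/25 -909/1325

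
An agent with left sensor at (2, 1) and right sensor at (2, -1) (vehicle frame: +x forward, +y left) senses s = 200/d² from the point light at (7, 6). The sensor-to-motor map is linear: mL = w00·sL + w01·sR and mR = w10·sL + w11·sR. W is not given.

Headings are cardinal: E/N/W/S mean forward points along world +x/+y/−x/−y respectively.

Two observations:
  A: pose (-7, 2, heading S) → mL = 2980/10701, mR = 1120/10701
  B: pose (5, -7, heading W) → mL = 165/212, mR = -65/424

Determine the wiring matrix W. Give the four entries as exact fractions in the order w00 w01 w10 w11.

-1/2 1 1/2 -1/2

obs A: pose=(-7,2,S) → sL=40/41, sR=200/261, mL=2980/10701, mR=1120/10701
obs B: pose=(5,-7,W) → sL=50/53, sR=5/4, mL=165/212, mR=-65/424
sensor matrix S = [[40/41, 200/261], [50/53, 5/4]]; det S = 281650/567153
solve [mL_A; mL_B] = S·[w00; w01] and [mR_A; mR_B] = S·[w10; w11]:
  w00 = -1/2, w01 = 1, w10 = 1/2, w11 = -1/2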